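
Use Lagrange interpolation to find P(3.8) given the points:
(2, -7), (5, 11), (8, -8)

Lagrange interpolation formula:
P(x) = Σ yᵢ × Lᵢ(x)
where Lᵢ(x) = Π_{j≠i} (x - xⱼ)/(xᵢ - xⱼ)

L_0(3.8) = (3.8 - 5)/(2 - 5) × (3.8 - 8)/(2 - 8) = 0.280000
L_1(3.8) = (3.8 - 2)/(5 - 2) × (3.8 - 8)/(5 - 8) = 0.840000
L_2(3.8) = (3.8 - 2)/(8 - 2) × (3.8 - 5)/(8 - 5) = -0.120000

P(3.8) = (-7)×L_0(3.8) + 11×L_1(3.8) + (-8)×L_2(3.8)
P(3.8) = 8.240000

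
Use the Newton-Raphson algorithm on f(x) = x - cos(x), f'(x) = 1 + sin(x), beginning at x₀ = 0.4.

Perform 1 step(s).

f(x) = x - cos(x)
f'(x) = 1 + sin(x)
x₀ = 0.4

Newton-Raphson formula: x_{n+1} = x_n - f(x_n)/f'(x_n)

Iteration 1:
  f(0.400000) = -0.521061
  f'(0.400000) = 1.389418
  x_1 = 0.400000 - (-0.521061)/1.389418 = 0.775021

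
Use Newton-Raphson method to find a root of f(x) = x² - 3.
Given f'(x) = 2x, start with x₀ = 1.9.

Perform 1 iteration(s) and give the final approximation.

f(x) = x² - 3
f'(x) = 2x
x₀ = 1.9

Newton-Raphson formula: x_{n+1} = x_n - f(x_n)/f'(x_n)

Iteration 1:
  f(1.900000) = 0.610000
  f'(1.900000) = 3.800000
  x_1 = 1.900000 - 0.610000/3.800000 = 1.739474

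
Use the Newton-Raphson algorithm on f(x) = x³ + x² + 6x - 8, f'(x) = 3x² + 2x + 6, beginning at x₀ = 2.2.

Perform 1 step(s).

f(x) = x³ + x² + 6x - 8
f'(x) = 3x² + 2x + 6
x₀ = 2.2

Newton-Raphson formula: x_{n+1} = x_n - f(x_n)/f'(x_n)

Iteration 1:
  f(2.200000) = 20.688000
  f'(2.200000) = 24.920000
  x_1 = 2.200000 - 20.688000/24.920000 = 1.369823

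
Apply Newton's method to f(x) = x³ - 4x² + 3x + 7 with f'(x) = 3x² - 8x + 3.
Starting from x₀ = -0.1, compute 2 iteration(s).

f(x) = x³ - 4x² + 3x + 7
f'(x) = 3x² - 8x + 3
x₀ = -0.1

Newton-Raphson formula: x_{n+1} = x_n - f(x_n)/f'(x_n)

Iteration 1:
  f(-0.100000) = 6.659000
  f'(-0.100000) = 3.830000
  x_1 = -0.100000 - 6.659000/3.830000 = -1.838642
Iteration 2:
  f(-1.838642) = -18.254073
  f'(-1.838642) = 27.850955
  x_2 = -1.838642 - (-18.254073)/27.850955 = -1.183222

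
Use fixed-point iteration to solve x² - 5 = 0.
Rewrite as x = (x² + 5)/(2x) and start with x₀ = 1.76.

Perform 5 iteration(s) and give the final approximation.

Equation: x² - 5 = 0
Fixed-point form: x = (x² + 5)/(2x)
x₀ = 1.76

x_1 = g(1.760000) = 2.300455
x_2 = g(2.300455) = 2.236969
x_3 = g(2.236969) = 2.236068
x_4 = g(2.236068) = 2.236068
x_5 = g(2.236068) = 2.236068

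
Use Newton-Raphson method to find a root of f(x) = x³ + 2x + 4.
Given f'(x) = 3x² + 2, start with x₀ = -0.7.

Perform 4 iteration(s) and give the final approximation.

f(x) = x³ + 2x + 4
f'(x) = 3x² + 2
x₀ = -0.7

Newton-Raphson formula: x_{n+1} = x_n - f(x_n)/f'(x_n)

Iteration 1:
  f(-0.700000) = 2.257000
  f'(-0.700000) = 3.470000
  x_1 = -0.700000 - 2.257000/3.470000 = -1.350432
Iteration 2:
  f(-1.350432) = -1.163604
  f'(-1.350432) = 7.471002
  x_2 = -1.350432 - (-1.163604)/7.471002 = -1.194683
Iteration 3:
  f(-1.194683) = -0.094498
  f'(-1.194683) = 6.281802
  x_3 = -1.194683 - (-0.094498)/6.281802 = -1.179640
Iteration 4:
  f(-1.179640) = -0.000808
  f'(-1.179640) = 6.174650
  x_4 = -1.179640 - (-0.000808)/6.174650 = -1.179509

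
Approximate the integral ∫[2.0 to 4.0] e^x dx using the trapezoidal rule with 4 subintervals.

f(x) = e^x
a = 2.0, b = 4.0, n = 4
h = (b - a)/n = 0.500000

Trapezoidal rule: (h/2)[f(x₀) + 2f(x₁) + 2f(x₂) + ... + f(xₙ)]

x_0 = 2.0000, f(x_0) = 7.389056, coefficient = 1
x_1 = 2.5000, f(x_1) = 12.182494, coefficient = 2
x_2 = 3.0000, f(x_2) = 20.085537, coefficient = 2
x_3 = 3.5000, f(x_3) = 33.115452, coefficient = 2
x_4 = 4.0000, f(x_4) = 54.598150, coefficient = 1

I ≈ (0.500000/2) × 192.754172 = 48.188543
Exact value: 47.209094
Error: 0.979449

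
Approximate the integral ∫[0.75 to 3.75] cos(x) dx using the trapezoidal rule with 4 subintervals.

f(x) = cos(x)
a = 0.75, b = 3.75, n = 4
h = (b - a)/n = 0.750000

Trapezoidal rule: (h/2)[f(x₀) + 2f(x₁) + 2f(x₂) + ... + f(xₙ)]

x_0 = 0.7500, f(x_0) = 0.731689, coefficient = 1
x_1 = 1.5000, f(x_1) = 0.070737, coefficient = 2
x_2 = 2.2500, f(x_2) = -0.628174, coefficient = 2
x_3 = 3.0000, f(x_3) = -0.989992, coefficient = 2
x_4 = 3.7500, f(x_4) = -0.820559, coefficient = 1

I ≈ (0.750000/2) × -3.183728 = -1.193898
Exact value: -1.253200
Error: 0.059302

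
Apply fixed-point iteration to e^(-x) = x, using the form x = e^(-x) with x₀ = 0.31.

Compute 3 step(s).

Equation: e^(-x) = x
Fixed-point form: x = e^(-x)
x₀ = 0.31

x_1 = g(0.310000) = 0.733447
x_2 = g(0.733447) = 0.480251
x_3 = g(0.480251) = 0.618628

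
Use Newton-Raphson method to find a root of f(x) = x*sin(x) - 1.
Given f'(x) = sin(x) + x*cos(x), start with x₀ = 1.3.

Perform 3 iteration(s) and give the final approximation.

f(x) = x*sin(x) - 1
f'(x) = sin(x) + x*cos(x)
x₀ = 1.3

Newton-Raphson formula: x_{n+1} = x_n - f(x_n)/f'(x_n)

Iteration 1:
  f(1.300000) = 0.252626
  f'(1.300000) = 1.311307
  x_1 = 1.300000 - 0.252626/1.311307 = 1.107348
Iteration 2:
  f(1.107348) = -0.009459
  f'(1.107348) = 1.389540
  x_2 = 1.107348 - (-0.009459)/1.389540 = 1.114155
Iteration 3:
  f(1.114155) = -0.000002
  f'(1.114155) = 1.388810
  x_3 = 1.114155 - (-0.000002)/1.388810 = 1.114157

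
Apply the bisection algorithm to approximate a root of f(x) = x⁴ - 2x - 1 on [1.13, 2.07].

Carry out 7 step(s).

f(x) = x⁴ - 2x - 1
Initial interval: [1.13, 2.07]

Iteration 1:
  c_1 = (1.130000 + 2.070000)/2 = 1.600000
  f(c_1) = f(1.600000) = 2.353600
  f(a) × f(c) < 0, new interval: [1.130000, 1.600000]
Iteration 2:
  c_2 = (1.130000 + 1.600000)/2 = 1.365000
  f(c_2) = f(1.365000) = -0.258393
  f(a) × f(c) ≥ 0, new interval: [1.365000, 1.600000]
Iteration 3:
  c_3 = (1.365000 + 1.600000)/2 = 1.482500
  f(c_3) = f(1.482500) = 0.865352
  f(a) × f(c) < 0, new interval: [1.365000, 1.482500]
Iteration 4:
  c_4 = (1.365000 + 1.482500)/2 = 1.423750
  f(c_4) = f(1.423750) = 0.261489
  f(a) × f(c) < 0, new interval: [1.365000, 1.423750]
Iteration 5:
  c_5 = (1.365000 + 1.423750)/2 = 1.394375
  f(c_5) = f(1.394375) = -0.008519
  f(a) × f(c) ≥ 0, new interval: [1.394375, 1.423750]
Iteration 6:
  c_6 = (1.394375 + 1.423750)/2 = 1.409062
  f(c_6) = f(1.409062) = 0.123915
  f(a) × f(c) < 0, new interval: [1.394375, 1.409062]
Iteration 7:
  c_7 = (1.394375 + 1.409062)/2 = 1.401719
  f(c_7) = f(1.401719) = 0.057062
  f(a) × f(c) < 0, new interval: [1.394375, 1.401719]

After 7 iteration(s), the approximation is c_7 = 1.401719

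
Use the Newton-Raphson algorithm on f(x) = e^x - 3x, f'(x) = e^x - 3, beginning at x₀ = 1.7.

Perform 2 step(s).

f(x) = e^x - 3x
f'(x) = e^x - 3
x₀ = 1.7

Newton-Raphson formula: x_{n+1} = x_n - f(x_n)/f'(x_n)

Iteration 1:
  f(1.700000) = 0.373947
  f'(1.700000) = 2.473947
  x_1 = 1.700000 - 0.373947/2.473947 = 1.548846
Iteration 2:
  f(1.548846) = 0.059498
  f'(1.548846) = 1.706036
  x_2 = 1.548846 - 0.059498/1.706036 = 1.513971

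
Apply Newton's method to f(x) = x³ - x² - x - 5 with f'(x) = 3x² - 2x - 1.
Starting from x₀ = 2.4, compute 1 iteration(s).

f(x) = x³ - x² - x - 5
f'(x) = 3x² - 2x - 1
x₀ = 2.4

Newton-Raphson formula: x_{n+1} = x_n - f(x_n)/f'(x_n)

Iteration 1:
  f(2.400000) = 0.664000
  f'(2.400000) = 11.480000
  x_1 = 2.400000 - 0.664000/11.480000 = 2.342160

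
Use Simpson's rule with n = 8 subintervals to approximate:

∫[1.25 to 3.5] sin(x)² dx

f(x) = sin(x)²
a = 1.25, b = 3.5, n = 8
h = (b - a)/n = 0.281250

Simpson's rule: (h/3)[f(x₀) + 4f(x₁) + 2f(x₂) + ... + f(xₙ)]

x_0 = 1.2500, f(x_0) = 0.900572, coefficient = 1
x_1 = 1.5312, f(x_1) = 0.998437, coefficient = 4
x_2 = 1.8125, f(x_2) = 0.942708, coefficient = 2
x_3 = 2.0938, f(x_3) = 0.750558, coefficient = 4
x_4 = 2.3750, f(x_4) = 0.481199, coefficient = 2
x_5 = 2.6562, f(x_5) = 0.217633, coefficient = 4
x_6 = 2.9375, f(x_6) = 0.041079, coefficient = 2
x_7 = 3.2188, f(x_7) = 0.005941, coefficient = 4
x_8 = 3.5000, f(x_8) = 0.123049, coefficient = 1

I ≈ (0.281250/3) × 11.843871 = 1.110363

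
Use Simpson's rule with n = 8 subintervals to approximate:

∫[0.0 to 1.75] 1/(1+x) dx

f(x) = 1/(1+x)
a = 0.0, b = 1.75, n = 8
h = (b - a)/n = 0.218750

Simpson's rule: (h/3)[f(x₀) + 4f(x₁) + 2f(x₂) + ... + f(xₙ)]

x_0 = 0.0000, f(x_0) = 1.000000, coefficient = 1
x_1 = 0.2188, f(x_1) = 0.820513, coefficient = 4
x_2 = 0.4375, f(x_2) = 0.695652, coefficient = 2
x_3 = 0.6562, f(x_3) = 0.603774, coefficient = 4
x_4 = 0.8750, f(x_4) = 0.533333, coefficient = 2
x_5 = 1.0938, f(x_5) = 0.477612, coefficient = 4
x_6 = 1.3125, f(x_6) = 0.432432, coefficient = 2
x_7 = 1.5312, f(x_7) = 0.395062, coefficient = 4
x_8 = 1.7500, f(x_8) = 0.363636, coefficient = 1

I ≈ (0.218750/3) × 13.874313 = 1.011669
Exact value: 1.011601
Error: 0.000068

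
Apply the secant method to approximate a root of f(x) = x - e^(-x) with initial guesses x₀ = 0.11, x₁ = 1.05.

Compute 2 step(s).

f(x) = x - e^(-x)
x₀ = 0.11, x₁ = 1.05

Secant formula: x_{n+1} = x_n - f(x_n)(x_n - x_{n-1})/(f(x_n) - f(x_{n-1}))

Iteration 1:
  f(0.110000) = -0.785834
  f(1.050000) = 0.700062
  x_2 = 1.050000 - 0.700062×(1.050000 - 0.110000)/(0.700062 - (-0.785834))
       = 0.607130
Iteration 2:
  f(1.050000) = 0.700062
  f(0.607130) = 0.062218
  x_3 = 0.607130 - 0.062218×(0.607130 - 1.050000)/(0.062218 - 0.700062)
       = 0.563931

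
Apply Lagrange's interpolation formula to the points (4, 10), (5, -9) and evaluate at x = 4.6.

Lagrange interpolation formula:
P(x) = Σ yᵢ × Lᵢ(x)
where Lᵢ(x) = Π_{j≠i} (x - xⱼ)/(xᵢ - xⱼ)

L_0(4.6) = (4.6 - 5)/(4 - 5) = 0.400000
L_1(4.6) = (4.6 - 4)/(5 - 4) = 0.600000

P(4.6) = 10×L_0(4.6) + (-9)×L_1(4.6)
P(4.6) = -1.400000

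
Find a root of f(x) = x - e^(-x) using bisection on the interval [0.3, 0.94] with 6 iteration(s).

f(x) = x - e^(-x)
Initial interval: [0.3, 0.94]

Iteration 1:
  c_1 = (0.300000 + 0.940000)/2 = 0.620000
  f(c_1) = f(0.620000) = 0.082056
  f(a) × f(c) < 0, new interval: [0.300000, 0.620000]
Iteration 2:
  c_2 = (0.300000 + 0.620000)/2 = 0.460000
  f(c_2) = f(0.460000) = -0.171284
  f(a) × f(c) ≥ 0, new interval: [0.460000, 0.620000]
Iteration 3:
  c_3 = (0.460000 + 0.620000)/2 = 0.540000
  f(c_3) = f(0.540000) = -0.042748
  f(a) × f(c) ≥ 0, new interval: [0.540000, 0.620000]
Iteration 4:
  c_4 = (0.540000 + 0.620000)/2 = 0.580000
  f(c_4) = f(0.580000) = 0.020102
  f(a) × f(c) < 0, new interval: [0.540000, 0.580000]
Iteration 5:
  c_5 = (0.540000 + 0.580000)/2 = 0.560000
  f(c_5) = f(0.560000) = -0.011209
  f(a) × f(c) ≥ 0, new interval: [0.560000, 0.580000]
Iteration 6:
  c_6 = (0.560000 + 0.580000)/2 = 0.570000
  f(c_6) = f(0.570000) = 0.004475
  f(a) × f(c) < 0, new interval: [0.560000, 0.570000]

After 6 iteration(s), the approximation is c_6 = 0.570000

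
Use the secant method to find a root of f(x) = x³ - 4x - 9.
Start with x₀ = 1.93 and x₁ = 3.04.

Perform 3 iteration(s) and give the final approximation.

f(x) = x³ - 4x - 9
x₀ = 1.93, x₁ = 3.04

Secant formula: x_{n+1} = x_n - f(x_n)(x_n - x_{n-1})/(f(x_n) - f(x_{n-1}))

Iteration 1:
  f(1.930000) = -9.530943
  f(3.040000) = 6.934464
  x_2 = 3.040000 - 6.934464×(3.040000 - 1.930000)/(6.934464 - (-9.530943))
       = 2.572520
Iteration 2:
  f(3.040000) = 6.934464
  f(2.572520) = -2.265511
  x_3 = 2.572520 - (-2.265511)×(2.572520 - 3.040000)/(-2.265511 - 6.934464)
       = 2.687638
Iteration 3:
  f(2.572520) = -2.265511
  f(2.687638) = -0.336681
  x_4 = 2.687638 - (-0.336681)×(2.687638 - 2.572520)/(-0.336681 - (-2.265511))
       = 2.707732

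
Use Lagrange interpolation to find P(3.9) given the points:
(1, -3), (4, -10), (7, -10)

Lagrange interpolation formula:
P(x) = Σ yᵢ × Lᵢ(x)
where Lᵢ(x) = Π_{j≠i} (x - xⱼ)/(xᵢ - xⱼ)

L_0(3.9) = (3.9 - 4)/(1 - 4) × (3.9 - 7)/(1 - 7) = 0.017222
L_1(3.9) = (3.9 - 1)/(4 - 1) × (3.9 - 7)/(4 - 7) = 0.998889
L_2(3.9) = (3.9 - 1)/(7 - 1) × (3.9 - 4)/(7 - 4) = -0.016111

P(3.9) = (-3)×L_0(3.9) + (-10)×L_1(3.9) + (-10)×L_2(3.9)
P(3.9) = -9.879444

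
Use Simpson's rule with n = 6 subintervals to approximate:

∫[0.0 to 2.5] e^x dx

f(x) = e^x
a = 0.0, b = 2.5, n = 6
h = (b - a)/n = 0.416667

Simpson's rule: (h/3)[f(x₀) + 4f(x₁) + 2f(x₂) + ... + f(xₙ)]

x_0 = 0.0000, f(x_0) = 1.000000, coefficient = 1
x_1 = 0.4167, f(x_1) = 1.516897, coefficient = 4
x_2 = 0.8333, f(x_2) = 2.300976, coefficient = 2
x_3 = 1.2500, f(x_3) = 3.490343, coefficient = 4
x_4 = 1.6667, f(x_4) = 5.294490, coefficient = 2
x_5 = 2.0833, f(x_5) = 8.031195, coefficient = 4
x_6 = 2.5000, f(x_6) = 12.182494, coefficient = 1

I ≈ (0.416667/3) × 80.527165 = 11.184328
Exact value: 11.182494
Error: 0.001834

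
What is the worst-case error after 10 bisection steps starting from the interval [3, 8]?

Bisection error bound: |error| ≤ (b-a)/2^n
|error| ≤ (8 - 3)/2^10 = 5/2^10
|error| ≤ 0.0048828125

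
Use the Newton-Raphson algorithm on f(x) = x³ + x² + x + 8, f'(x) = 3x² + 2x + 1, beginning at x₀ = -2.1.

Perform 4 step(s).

f(x) = x³ + x² + x + 8
f'(x) = 3x² + 2x + 1
x₀ = -2.1

Newton-Raphson formula: x_{n+1} = x_n - f(x_n)/f'(x_n)

Iteration 1:
  f(-2.100000) = 1.049000
  f'(-2.100000) = 10.030000
  x_1 = -2.100000 - 1.049000/10.030000 = -2.204586
Iteration 2:
  f(-2.204586) = -0.059117
  f'(-2.204586) = 11.171429
  x_2 = -2.204586 - (-0.059117)/11.171429 = -2.199294
Iteration 3:
  f(-2.199294) = -0.000157
  f'(-2.199294) = 11.112099
  x_3 = -2.199294 - (-0.000157)/11.112099 = -2.199280
Iteration 4:
  f(-2.199280) = 0.000000
  f'(-2.199280) = 11.111941
  x_4 = -2.199280 - 0.000000/11.111941 = -2.199280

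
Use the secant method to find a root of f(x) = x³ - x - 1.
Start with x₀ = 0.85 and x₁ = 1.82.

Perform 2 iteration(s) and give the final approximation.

f(x) = x³ - x - 1
x₀ = 0.85, x₁ = 1.82

Secant formula: x_{n+1} = x_n - f(x_n)(x_n - x_{n-1})/(f(x_n) - f(x_{n-1}))

Iteration 1:
  f(0.850000) = -1.235875
  f(1.820000) = 3.208568
  x_2 = 1.820000 - 3.208568×(1.820000 - 0.850000)/(3.208568 - (-1.235875))
       = 1.119730
Iteration 2:
  f(1.820000) = 3.208568
  f(1.119730) = -0.715818
  x_3 = 1.119730 - (-0.715818)×(1.119730 - 1.820000)/(-0.715818 - 3.208568)
       = 1.247461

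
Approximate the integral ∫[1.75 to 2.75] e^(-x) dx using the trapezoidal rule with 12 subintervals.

f(x) = e^(-x)
a = 1.75, b = 2.75, n = 12
h = (b - a)/n = 0.083333

Trapezoidal rule: (h/2)[f(x₀) + 2f(x₁) + 2f(x₂) + ... + f(xₙ)]

x_0 = 1.7500, f(x_0) = 0.173774, coefficient = 1
x_1 = 1.8333, f(x_1) = 0.159880, coefficient = 2
x_2 = 1.9167, f(x_2) = 0.147096, coefficient = 2
x_3 = 2.0000, f(x_3) = 0.135335, coefficient = 2
x_4 = 2.0833, f(x_4) = 0.124514, coefficient = 2
x_5 = 2.1667, f(x_5) = 0.114559, coefficient = 2
x_6 = 2.2500, f(x_6) = 0.105399, coefficient = 2
x_7 = 2.3333, f(x_7) = 0.096972, coefficient = 2
x_8 = 2.4167, f(x_8) = 0.089219, coefficient = 2
x_9 = 2.5000, f(x_9) = 0.082085, coefficient = 2
x_10 = 2.5833, f(x_10) = 0.075522, coefficient = 2
x_11 = 2.6667, f(x_11) = 0.069483, coefficient = 2
x_12 = 2.7500, f(x_12) = 0.063928, coefficient = 1

I ≈ (0.083333/2) × 2.637831 = 0.109910
Exact value: 0.109846
Error: 0.000064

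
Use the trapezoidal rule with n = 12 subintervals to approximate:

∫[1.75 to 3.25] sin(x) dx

f(x) = sin(x)
a = 1.75, b = 3.25, n = 12
h = (b - a)/n = 0.125000

Trapezoidal rule: (h/2)[f(x₀) + 2f(x₁) + 2f(x₂) + ... + f(xₙ)]

x_0 = 1.7500, f(x_0) = 0.983986, coefficient = 1
x_1 = 1.8750, f(x_1) = 0.954086, coefficient = 2
x_2 = 2.0000, f(x_2) = 0.909297, coefficient = 2
x_3 = 2.1250, f(x_3) = 0.850320, coefficient = 2
x_4 = 2.2500, f(x_4) = 0.778073, coefficient = 2
x_5 = 2.3750, f(x_5) = 0.693685, coefficient = 2
x_6 = 2.5000, f(x_6) = 0.598472, coefficient = 2
x_7 = 2.6250, f(x_7) = 0.493920, coefficient = 2
x_8 = 2.7500, f(x_8) = 0.381661, coefficient = 2
x_9 = 2.8750, f(x_9) = 0.263446, coefficient = 2
x_10 = 3.0000, f(x_10) = 0.141120, coefficient = 2
x_11 = 3.1250, f(x_11) = 0.016592, coefficient = 2
x_12 = 3.2500, f(x_12) = -0.108195, coefficient = 1

I ≈ (0.125000/2) × 13.037136 = 0.814821
Exact value: 0.815884
Error: 0.001063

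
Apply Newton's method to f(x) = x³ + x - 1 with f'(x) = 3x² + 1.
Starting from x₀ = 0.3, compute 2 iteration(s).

f(x) = x³ + x - 1
f'(x) = 3x² + 1
x₀ = 0.3

Newton-Raphson formula: x_{n+1} = x_n - f(x_n)/f'(x_n)

Iteration 1:
  f(0.300000) = -0.673000
  f'(0.300000) = 1.270000
  x_1 = 0.300000 - (-0.673000)/1.270000 = 0.829921
Iteration 2:
  f(0.829921) = 0.401546
  f'(0.829921) = 3.066308
  x_2 = 0.829921 - 0.401546/3.066308 = 0.698967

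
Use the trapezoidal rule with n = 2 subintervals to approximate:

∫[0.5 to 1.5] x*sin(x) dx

f(x) = x*sin(x)
a = 0.5, b = 1.5, n = 2
h = (b - a)/n = 0.500000

Trapezoidal rule: (h/2)[f(x₀) + 2f(x₁) + 2f(x₂) + ... + f(xₙ)]

x_0 = 0.5000, f(x_0) = 0.239713, coefficient = 1
x_1 = 1.0000, f(x_1) = 0.841471, coefficient = 2
x_2 = 1.5000, f(x_2) = 1.496242, coefficient = 1

I ≈ (0.500000/2) × 3.418897 = 0.854724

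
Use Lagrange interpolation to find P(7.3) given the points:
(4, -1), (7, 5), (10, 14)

Lagrange interpolation formula:
P(x) = Σ yᵢ × Lᵢ(x)
where Lᵢ(x) = Π_{j≠i} (x - xⱼ)/(xᵢ - xⱼ)

L_0(7.3) = (7.3 - 7)/(4 - 7) × (7.3 - 10)/(4 - 10) = -0.045000
L_1(7.3) = (7.3 - 4)/(7 - 4) × (7.3 - 10)/(7 - 10) = 0.990000
L_2(7.3) = (7.3 - 4)/(10 - 4) × (7.3 - 7)/(10 - 7) = 0.055000

P(7.3) = (-1)×L_0(7.3) + 5×L_1(7.3) + 14×L_2(7.3)
P(7.3) = 5.765000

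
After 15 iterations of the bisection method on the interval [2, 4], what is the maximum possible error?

Bisection error bound: |error| ≤ (b-a)/2^n
|error| ≤ (4 - 2)/2^15 = 2/2^15
|error| ≤ 0.0000610352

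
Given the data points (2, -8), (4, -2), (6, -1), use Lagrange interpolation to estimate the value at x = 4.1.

Lagrange interpolation formula:
P(x) = Σ yᵢ × Lᵢ(x)
where Lᵢ(x) = Π_{j≠i} (x - xⱼ)/(xᵢ - xⱼ)

L_0(4.1) = (4.1 - 4)/(2 - 4) × (4.1 - 6)/(2 - 6) = -0.023750
L_1(4.1) = (4.1 - 2)/(4 - 2) × (4.1 - 6)/(4 - 6) = 0.997500
L_2(4.1) = (4.1 - 2)/(6 - 2) × (4.1 - 4)/(6 - 4) = 0.026250

P(4.1) = (-8)×L_0(4.1) + (-2)×L_1(4.1) + (-1)×L_2(4.1)
P(4.1) = -1.831250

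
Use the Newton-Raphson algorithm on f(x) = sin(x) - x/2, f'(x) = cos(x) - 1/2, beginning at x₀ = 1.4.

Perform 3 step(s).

f(x) = sin(x) - x/2
f'(x) = cos(x) - 1/2
x₀ = 1.4

Newton-Raphson formula: x_{n+1} = x_n - f(x_n)/f'(x_n)

Iteration 1:
  f(1.400000) = 0.285450
  f'(1.400000) = -0.330033
  x_1 = 1.400000 - 0.285450/(-0.330033) = 2.264913
Iteration 2:
  f(2.264913) = -0.363838
  f'(2.264913) = -1.139707
  x_2 = 2.264913 - (-0.363838)/(-1.139707) = 1.945675
Iteration 3:
  f(1.945675) = -0.042286
  f'(1.945675) = -0.866160
  x_3 = 1.945675 - (-0.042286)/(-0.866160) = 1.896856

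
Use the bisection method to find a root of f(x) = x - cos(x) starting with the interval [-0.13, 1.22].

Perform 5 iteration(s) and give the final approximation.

f(x) = x - cos(x)
Initial interval: [-0.13, 1.22]

Iteration 1:
  c_1 = (-0.130000 + 1.220000)/2 = 0.545000
  f(c_1) = f(0.545000) = -0.310127
  f(a) × f(c) ≥ 0, new interval: [0.545000, 1.220000]
Iteration 2:
  c_2 = (0.545000 + 1.220000)/2 = 0.882500
  f(c_2) = f(0.882500) = 0.247278
  f(a) × f(c) < 0, new interval: [0.545000, 0.882500]
Iteration 3:
  c_3 = (0.545000 + 0.882500)/2 = 0.713750
  f(c_3) = f(0.713750) = -0.042162
  f(a) × f(c) ≥ 0, new interval: [0.713750, 0.882500]
Iteration 4:
  c_4 = (0.713750 + 0.882500)/2 = 0.798125
  f(c_4) = f(0.798125) = 0.100074
  f(a) × f(c) < 0, new interval: [0.713750, 0.798125]
Iteration 5:
  c_5 = (0.713750 + 0.798125)/2 = 0.755937
  f(c_5) = f(0.755937) = 0.028309
  f(a) × f(c) < 0, new interval: [0.713750, 0.755937]

After 5 iteration(s), the approximation is c_5 = 0.755937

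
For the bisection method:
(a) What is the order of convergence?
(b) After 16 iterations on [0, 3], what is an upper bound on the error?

(a) Bisection has linear (order 1) convergence; the error is halved each step.

(b) Error bound = (b-a)/2^n = (3 - 0)/2^{16}
    = 3/2^{16}

(a) 1 (linear); (b) error ≤ 4.58e-05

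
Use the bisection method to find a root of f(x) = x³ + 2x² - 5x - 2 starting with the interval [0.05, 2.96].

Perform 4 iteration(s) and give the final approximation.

f(x) = x³ + 2x² - 5x - 2
Initial interval: [0.05, 2.96]

Iteration 1:
  c_1 = (0.050000 + 2.960000)/2 = 1.505000
  f(c_1) = f(1.505000) = -1.586087
  f(a) × f(c) ≥ 0, new interval: [1.505000, 2.960000]
Iteration 2:
  c_2 = (1.505000 + 2.960000)/2 = 2.232500
  f(c_2) = f(2.232500) = 7.932518
  f(a) × f(c) < 0, new interval: [1.505000, 2.232500]
Iteration 3:
  c_3 = (1.505000 + 2.232500)/2 = 1.868750
  f(c_3) = f(1.868750) = 2.166802
  f(a) × f(c) < 0, new interval: [1.505000, 1.868750]
Iteration 4:
  c_4 = (1.505000 + 1.868750)/2 = 1.686875
  f(c_4) = f(1.686875) = 0.056802
  f(a) × f(c) < 0, new interval: [1.505000, 1.686875]

After 4 iteration(s), the approximation is c_4 = 1.686875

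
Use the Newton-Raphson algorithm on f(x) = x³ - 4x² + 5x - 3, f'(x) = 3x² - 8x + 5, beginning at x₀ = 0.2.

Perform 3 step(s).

f(x) = x³ - 4x² + 5x - 3
f'(x) = 3x² - 8x + 5
x₀ = 0.2

Newton-Raphson formula: x_{n+1} = x_n - f(x_n)/f'(x_n)

Iteration 1:
  f(0.200000) = -2.152000
  f'(0.200000) = 3.520000
  x_1 = 0.200000 - (-2.152000)/3.520000 = 0.811364
Iteration 2:
  f(0.811364) = -1.042296
  f'(0.811364) = 0.484024
  x_2 = 0.811364 - (-1.042296)/0.484024 = 2.964762
Iteration 3:
  f(2.964762) = 2.724262
  f'(2.964762) = 7.651347
  x_3 = 2.964762 - 2.724262/7.651347 = 2.608712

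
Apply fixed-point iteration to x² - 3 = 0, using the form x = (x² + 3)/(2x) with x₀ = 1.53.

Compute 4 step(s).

Equation: x² - 3 = 0
Fixed-point form: x = (x² + 3)/(2x)
x₀ = 1.53

x_1 = g(1.530000) = 1.745392
x_2 = g(1.745392) = 1.732102
x_3 = g(1.732102) = 1.732051
x_4 = g(1.732051) = 1.732051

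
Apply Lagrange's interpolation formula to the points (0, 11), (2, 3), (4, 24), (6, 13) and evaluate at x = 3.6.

Lagrange interpolation formula:
P(x) = Σ yᵢ × Lᵢ(x)
where Lᵢ(x) = Π_{j≠i} (x - xⱼ)/(xᵢ - xⱼ)

L_0(3.6) = (3.6 - 2)/(0 - 2) × (3.6 - 4)/(0 - 4) × (3.6 - 6)/(0 - 6) = -0.032000
L_1(3.6) = (3.6 - 0)/(2 - 0) × (3.6 - 4)/(2 - 4) × (3.6 - 6)/(2 - 6) = 0.216000
L_2(3.6) = (3.6 - 0)/(4 - 0) × (3.6 - 2)/(4 - 2) × (3.6 - 6)/(4 - 6) = 0.864000
L_3(3.6) = (3.6 - 0)/(6 - 0) × (3.6 - 2)/(6 - 2) × (3.6 - 4)/(6 - 4) = -0.048000

P(3.6) = 11×L_0(3.6) + 3×L_1(3.6) + 24×L_2(3.6) + 13×L_3(3.6)
P(3.6) = 20.408000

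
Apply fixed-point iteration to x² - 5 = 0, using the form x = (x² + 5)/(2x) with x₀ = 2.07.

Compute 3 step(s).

Equation: x² - 5 = 0
Fixed-point form: x = (x² + 5)/(2x)
x₀ = 2.07

x_1 = g(2.070000) = 2.242729
x_2 = g(2.242729) = 2.236078
x_3 = g(2.236078) = 2.236068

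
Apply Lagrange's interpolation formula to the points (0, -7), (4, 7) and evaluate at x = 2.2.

Lagrange interpolation formula:
P(x) = Σ yᵢ × Lᵢ(x)
where Lᵢ(x) = Π_{j≠i} (x - xⱼ)/(xᵢ - xⱼ)

L_0(2.2) = (2.2 - 4)/(0 - 4) = 0.450000
L_1(2.2) = (2.2 - 0)/(4 - 0) = 0.550000

P(2.2) = (-7)×L_0(2.2) + 7×L_1(2.2)
P(2.2) = 0.700000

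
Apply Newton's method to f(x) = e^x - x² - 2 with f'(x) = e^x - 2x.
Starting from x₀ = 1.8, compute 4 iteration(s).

f(x) = e^x - x² - 2
f'(x) = e^x - 2x
x₀ = 1.8

Newton-Raphson formula: x_{n+1} = x_n - f(x_n)/f'(x_n)

Iteration 1:
  f(1.800000) = 0.809647
  f'(1.800000) = 2.449647
  x_1 = 1.800000 - 0.809647/2.449647 = 1.469484
Iteration 2:
  f(1.469484) = 0.187608
  f'(1.469484) = 1.408024
  x_2 = 1.469484 - 0.187608/1.408024 = 1.336242
Iteration 3:
  f(1.336242) = 0.019175
  f'(1.336242) = 1.132234
  x_3 = 1.336242 - 0.019175/1.132234 = 1.319306
Iteration 4:
  f(1.319306) = 0.000256
  f'(1.319306) = 1.102212
  x_4 = 1.319306 - 0.000256/1.102212 = 1.319074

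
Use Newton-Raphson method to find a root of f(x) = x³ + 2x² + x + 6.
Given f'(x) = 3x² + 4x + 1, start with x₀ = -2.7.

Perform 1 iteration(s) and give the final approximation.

f(x) = x³ + 2x² + x + 6
f'(x) = 3x² + 4x + 1
x₀ = -2.7

Newton-Raphson formula: x_{n+1} = x_n - f(x_n)/f'(x_n)

Iteration 1:
  f(-2.700000) = -1.803000
  f'(-2.700000) = 12.070000
  x_1 = -2.700000 - (-1.803000)/12.070000 = -2.550621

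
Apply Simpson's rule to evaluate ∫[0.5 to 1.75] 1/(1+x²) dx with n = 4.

f(x) = 1/(1+x²)
a = 0.5, b = 1.75, n = 4
h = (b - a)/n = 0.312500

Simpson's rule: (h/3)[f(x₀) + 4f(x₁) + 2f(x₂) + ... + f(xₙ)]

x_0 = 0.5000, f(x_0) = 0.800000, coefficient = 1
x_1 = 0.8125, f(x_1) = 0.602353, coefficient = 4
x_2 = 1.1250, f(x_2) = 0.441379, coefficient = 2
x_3 = 1.4375, f(x_3) = 0.326115, coefficient = 4
x_4 = 1.7500, f(x_4) = 0.246154, coefficient = 1

I ≈ (0.312500/3) × 5.642783 = 0.587790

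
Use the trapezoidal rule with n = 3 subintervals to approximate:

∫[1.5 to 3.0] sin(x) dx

f(x) = sin(x)
a = 1.5, b = 3.0, n = 3
h = (b - a)/n = 0.500000

Trapezoidal rule: (h/2)[f(x₀) + 2f(x₁) + 2f(x₂) + ... + f(xₙ)]

x_0 = 1.5000, f(x_0) = 0.997495, coefficient = 1
x_1 = 2.0000, f(x_1) = 0.909297, coefficient = 2
x_2 = 2.5000, f(x_2) = 0.598472, coefficient = 2
x_3 = 3.0000, f(x_3) = 0.141120, coefficient = 1

I ≈ (0.500000/2) × 4.154154 = 1.038539
Exact value: 1.060730
Error: 0.022191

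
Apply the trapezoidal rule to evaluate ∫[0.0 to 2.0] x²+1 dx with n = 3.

f(x) = x²+1
a = 0.0, b = 2.0, n = 3
h = (b - a)/n = 0.666667

Trapezoidal rule: (h/2)[f(x₀) + 2f(x₁) + 2f(x₂) + ... + f(xₙ)]

x_0 = 0.0000, f(x_0) = 1.000000, coefficient = 1
x_1 = 0.6667, f(x_1) = 1.444444, coefficient = 2
x_2 = 1.3333, f(x_2) = 2.777778, coefficient = 2
x_3 = 2.0000, f(x_3) = 5.000000, coefficient = 1

I ≈ (0.666667/2) × 14.444444 = 4.814815
Exact value: 4.666667
Error: 0.148148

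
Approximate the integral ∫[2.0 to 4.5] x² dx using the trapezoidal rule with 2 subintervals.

f(x) = x²
a = 2.0, b = 4.5, n = 2
h = (b - a)/n = 1.250000

Trapezoidal rule: (h/2)[f(x₀) + 2f(x₁) + 2f(x₂) + ... + f(xₙ)]

x_0 = 2.0000, f(x_0) = 4.000000, coefficient = 1
x_1 = 3.2500, f(x_1) = 10.562500, coefficient = 2
x_2 = 4.5000, f(x_2) = 20.250000, coefficient = 1

I ≈ (1.250000/2) × 45.375000 = 28.359375
Exact value: 27.708333
Error: 0.651042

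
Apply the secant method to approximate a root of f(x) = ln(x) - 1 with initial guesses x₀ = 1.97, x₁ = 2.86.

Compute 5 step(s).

f(x) = ln(x) - 1
x₀ = 1.97, x₁ = 2.86

Secant formula: x_{n+1} = x_n - f(x_n)(x_n - x_{n-1})/(f(x_n) - f(x_{n-1}))

Iteration 1:
  f(1.970000) = -0.321966
  f(2.860000) = 0.050822
  x_2 = 2.860000 - 0.050822×(2.860000 - 1.970000)/(0.050822 - (-0.321966))
       = 2.738668
Iteration 2:
  f(2.860000) = 0.050822
  f(2.738668) = 0.007472
  x_3 = 2.738668 - 0.007472×(2.738668 - 2.860000)/(0.007472 - 0.050822)
       = 2.717756
Iteration 3:
  f(2.738668) = 0.007472
  f(2.717756) = -0.000194
  x_4 = 2.717756 - (-0.000194)×(2.717756 - 2.738668)/(-0.000194 - 0.007472)
       = 2.718284
Iteration 4:
  f(2.717756) = -0.000194
  f(2.718284) = 0.000001
  x_5 = 2.718284 - 0.000001×(2.718284 - 2.717756)/(0.000001 - (-0.000194))
       = 2.718282
Iteration 5:
  f(2.718284) = 0.000001
  f(2.718282) = 0.000000
  x_6 = 2.718282 - 0.000000×(2.718282 - 2.718284)/(0.000000 - 0.000001)
       = 2.718282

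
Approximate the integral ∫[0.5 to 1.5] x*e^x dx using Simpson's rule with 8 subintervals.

f(x) = x*e^x
a = 0.5, b = 1.5, n = 8
h = (b - a)/n = 0.125000

Simpson's rule: (h/3)[f(x₀) + 4f(x₁) + 2f(x₂) + ... + f(xₙ)]

x_0 = 0.5000, f(x_0) = 0.824361, coefficient = 1
x_1 = 0.6250, f(x_1) = 1.167654, coefficient = 4
x_2 = 0.7500, f(x_2) = 1.587750, coefficient = 2
x_3 = 0.8750, f(x_3) = 2.099016, coefficient = 4
x_4 = 1.0000, f(x_4) = 2.718282, coefficient = 2
x_5 = 1.1250, f(x_5) = 3.465244, coefficient = 4
x_6 = 1.2500, f(x_6) = 4.362929, coefficient = 2
x_7 = 1.3750, f(x_7) = 5.438230, coefficient = 4
x_8 = 1.5000, f(x_8) = 6.722534, coefficient = 1

I ≈ (0.125000/3) × 73.565392 = 3.065225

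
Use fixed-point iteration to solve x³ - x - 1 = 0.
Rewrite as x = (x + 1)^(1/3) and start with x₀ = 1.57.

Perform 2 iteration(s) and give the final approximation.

Equation: x³ - x - 1 = 0
Fixed-point form: x = (x + 1)^(1/3)
x₀ = 1.57

x_1 = g(1.570000) = 1.369760
x_2 = g(1.369760) = 1.333219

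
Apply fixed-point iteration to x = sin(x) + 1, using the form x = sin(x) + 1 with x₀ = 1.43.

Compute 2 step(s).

Equation: x = sin(x) + 1
Fixed-point form: x = sin(x) + 1
x₀ = 1.43

x_1 = g(1.430000) = 1.990105
x_2 = g(1.990105) = 1.913371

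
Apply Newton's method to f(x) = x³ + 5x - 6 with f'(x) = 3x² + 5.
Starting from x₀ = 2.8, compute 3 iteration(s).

f(x) = x³ + 5x - 6
f'(x) = 3x² + 5
x₀ = 2.8

Newton-Raphson formula: x_{n+1} = x_n - f(x_n)/f'(x_n)

Iteration 1:
  f(2.800000) = 29.952000
  f'(2.800000) = 28.520000
  x_1 = 2.800000 - 29.952000/28.520000 = 1.749790
Iteration 2:
  f(1.749790) = 8.106390
  f'(1.749790) = 14.185291
  x_2 = 1.749790 - 8.106390/14.185291 = 1.178325
Iteration 3:
  f(1.178325) = 1.527671
  f'(1.178325) = 9.165350
  x_3 = 1.178325 - 1.527671/9.165350 = 1.011646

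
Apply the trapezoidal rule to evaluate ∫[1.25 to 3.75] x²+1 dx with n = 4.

f(x) = x²+1
a = 1.25, b = 3.75, n = 4
h = (b - a)/n = 0.625000

Trapezoidal rule: (h/2)[f(x₀) + 2f(x₁) + 2f(x₂) + ... + f(xₙ)]

x_0 = 1.2500, f(x_0) = 2.562500, coefficient = 1
x_1 = 1.8750, f(x_1) = 4.515625, coefficient = 2
x_2 = 2.5000, f(x_2) = 7.250000, coefficient = 2
x_3 = 3.1250, f(x_3) = 10.765625, coefficient = 2
x_4 = 3.7500, f(x_4) = 15.062500, coefficient = 1

I ≈ (0.625000/2) × 62.687500 = 19.589844
Exact value: 19.427083
Error: 0.162760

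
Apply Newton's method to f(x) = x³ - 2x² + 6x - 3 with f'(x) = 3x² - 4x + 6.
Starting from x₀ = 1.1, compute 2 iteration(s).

f(x) = x³ - 2x² + 6x - 3
f'(x) = 3x² - 4x + 6
x₀ = 1.1

Newton-Raphson formula: x_{n+1} = x_n - f(x_n)/f'(x_n)

Iteration 1:
  f(1.100000) = 2.511000
  f'(1.100000) = 5.230000
  x_1 = 1.100000 - 2.511000/5.230000 = 0.619885
Iteration 2:
  f(0.619885) = 0.188992
  f'(0.619885) = 4.673232
  x_2 = 0.619885 - 0.188992/4.673232 = 0.579444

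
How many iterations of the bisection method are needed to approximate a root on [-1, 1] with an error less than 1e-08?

We need (b-a)/2^n ≤ 1e-08
(1 - (-1))/2^n ≤ 1e-08
2/2^n ≤ 1e-08
2^n ≥ 200000000
n ≥ log₂(200000000) = 27.58
n ≥ 28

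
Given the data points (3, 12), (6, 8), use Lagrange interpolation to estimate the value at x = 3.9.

Lagrange interpolation formula:
P(x) = Σ yᵢ × Lᵢ(x)
where Lᵢ(x) = Π_{j≠i} (x - xⱼ)/(xᵢ - xⱼ)

L_0(3.9) = (3.9 - 6)/(3 - 6) = 0.700000
L_1(3.9) = (3.9 - 3)/(6 - 3) = 0.300000

P(3.9) = 12×L_0(3.9) + 8×L_1(3.9)
P(3.9) = 10.800000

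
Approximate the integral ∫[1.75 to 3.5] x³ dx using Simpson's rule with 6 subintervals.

f(x) = x³
a = 1.75, b = 3.5, n = 6
h = (b - a)/n = 0.291667

Simpson's rule: (h/3)[f(x₀) + 4f(x₁) + 2f(x₂) + ... + f(xₙ)]

x_0 = 1.7500, f(x_0) = 5.359375, coefficient = 1
x_1 = 2.0417, f(x_1) = 8.510489, coefficient = 4
x_2 = 2.3333, f(x_2) = 12.703704, coefficient = 2
x_3 = 2.6250, f(x_3) = 18.087891, coefficient = 4
x_4 = 2.9167, f(x_4) = 24.811921, coefficient = 2
x_5 = 3.2083, f(x_5) = 33.024667, coefficient = 4
x_6 = 3.5000, f(x_6) = 42.875000, coefficient = 1

I ≈ (0.291667/3) × 361.757812 = 35.170898
Exact value: 35.170898
Error: 0.000000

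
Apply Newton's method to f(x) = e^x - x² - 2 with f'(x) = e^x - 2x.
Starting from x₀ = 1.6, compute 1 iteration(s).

f(x) = e^x - x² - 2
f'(x) = e^x - 2x
x₀ = 1.6

Newton-Raphson formula: x_{n+1} = x_n - f(x_n)/f'(x_n)

Iteration 1:
  f(1.600000) = 0.393032
  f'(1.600000) = 1.753032
  x_1 = 1.600000 - 0.393032/1.753032 = 1.375799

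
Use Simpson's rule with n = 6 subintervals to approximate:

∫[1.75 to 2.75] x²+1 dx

f(x) = x²+1
a = 1.75, b = 2.75, n = 6
h = (b - a)/n = 0.166667

Simpson's rule: (h/3)[f(x₀) + 4f(x₁) + 2f(x₂) + ... + f(xₙ)]

x_0 = 1.7500, f(x_0) = 4.062500, coefficient = 1
x_1 = 1.9167, f(x_1) = 4.673611, coefficient = 4
x_2 = 2.0833, f(x_2) = 5.340278, coefficient = 2
x_3 = 2.2500, f(x_3) = 6.062500, coefficient = 4
x_4 = 2.4167, f(x_4) = 6.840278, coefficient = 2
x_5 = 2.5833, f(x_5) = 7.673611, coefficient = 4
x_6 = 2.7500, f(x_6) = 8.562500, coefficient = 1

I ≈ (0.166667/3) × 110.625000 = 6.145833
Exact value: 6.145833
Error: 0.000000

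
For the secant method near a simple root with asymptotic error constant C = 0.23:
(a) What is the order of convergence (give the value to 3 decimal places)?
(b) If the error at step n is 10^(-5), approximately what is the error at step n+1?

(a) Secant method has superlinear convergence with order φ = (1+√5)/2 ≈ 1.618.
    This means |e_{n+1}| ≈ C|e_n|^1.618.

(b) With |e_n| = 10^(-5) and C = 0.23:
    |e_{n+1}| ≈ 0.23 × (10^(-5))^1.618 = 0.23 × 10^(-8.09)

(a) ≈ 1.618 (golden ratio); (b) |e_{n+1}| ≈ 1.869e-09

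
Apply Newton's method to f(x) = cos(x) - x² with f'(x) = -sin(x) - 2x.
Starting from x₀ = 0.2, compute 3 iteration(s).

f(x) = cos(x) - x²
f'(x) = -sin(x) - 2x
x₀ = 0.2

Newton-Raphson formula: x_{n+1} = x_n - f(x_n)/f'(x_n)

Iteration 1:
  f(0.200000) = 0.940067
  f'(0.200000) = -0.598669
  x_1 = 0.200000 - 0.940067/(-0.598669) = 1.770260
Iteration 2:
  f(1.770260) = -3.331965
  f'(1.770260) = -4.520693
  x_2 = 1.770260 - (-3.331965)/(-4.520693) = 1.033213
Iteration 3:
  f(1.033213) = -0.555467
  f'(1.033213) = -2.925374
  x_3 = 1.033213 - (-0.555467)/(-2.925374) = 0.843334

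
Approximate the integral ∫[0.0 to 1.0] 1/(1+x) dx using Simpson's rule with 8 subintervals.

f(x) = 1/(1+x)
a = 0.0, b = 1.0, n = 8
h = (b - a)/n = 0.125000

Simpson's rule: (h/3)[f(x₀) + 4f(x₁) + 2f(x₂) + ... + f(xₙ)]

x_0 = 0.0000, f(x_0) = 1.000000, coefficient = 1
x_1 = 0.1250, f(x_1) = 0.888889, coefficient = 4
x_2 = 0.2500, f(x_2) = 0.800000, coefficient = 2
x_3 = 0.3750, f(x_3) = 0.727273, coefficient = 4
x_4 = 0.5000, f(x_4) = 0.666667, coefficient = 2
x_5 = 0.6250, f(x_5) = 0.615385, coefficient = 4
x_6 = 0.7500, f(x_6) = 0.571429, coefficient = 2
x_7 = 0.8750, f(x_7) = 0.533333, coefficient = 4
x_8 = 1.0000, f(x_8) = 0.500000, coefficient = 1

I ≈ (0.125000/3) × 16.635709 = 0.693155
Exact value: 0.693147
Error: 0.000007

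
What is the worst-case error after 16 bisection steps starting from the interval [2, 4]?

Bisection error bound: |error| ≤ (b-a)/2^n
|error| ≤ (4 - 2)/2^16 = 2/2^16
|error| ≤ 0.0000305176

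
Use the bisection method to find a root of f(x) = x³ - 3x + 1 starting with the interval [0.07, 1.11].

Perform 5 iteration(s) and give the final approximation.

f(x) = x³ - 3x + 1
Initial interval: [0.07, 1.11]

Iteration 1:
  c_1 = (0.070000 + 1.110000)/2 = 0.590000
  f(c_1) = f(0.590000) = -0.564621
  f(a) × f(c) < 0, new interval: [0.070000, 0.590000]
Iteration 2:
  c_2 = (0.070000 + 0.590000)/2 = 0.330000
  f(c_2) = f(0.330000) = 0.045937
  f(a) × f(c) ≥ 0, new interval: [0.330000, 0.590000]
Iteration 3:
  c_3 = (0.330000 + 0.590000)/2 = 0.460000
  f(c_3) = f(0.460000) = -0.282664
  f(a) × f(c) < 0, new interval: [0.330000, 0.460000]
Iteration 4:
  c_4 = (0.330000 + 0.460000)/2 = 0.395000
  f(c_4) = f(0.395000) = -0.123370
  f(a) × f(c) < 0, new interval: [0.330000, 0.395000]
Iteration 5:
  c_5 = (0.330000 + 0.395000)/2 = 0.362500
  f(c_5) = f(0.362500) = -0.039865
  f(a) × f(c) < 0, new interval: [0.330000, 0.362500]

After 5 iteration(s), the approximation is c_5 = 0.362500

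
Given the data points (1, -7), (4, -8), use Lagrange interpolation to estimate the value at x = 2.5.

Lagrange interpolation formula:
P(x) = Σ yᵢ × Lᵢ(x)
where Lᵢ(x) = Π_{j≠i} (x - xⱼ)/(xᵢ - xⱼ)

L_0(2.5) = (2.5 - 4)/(1 - 4) = 0.500000
L_1(2.5) = (2.5 - 1)/(4 - 1) = 0.500000

P(2.5) = (-7)×L_0(2.5) + (-8)×L_1(2.5)
P(2.5) = -7.500000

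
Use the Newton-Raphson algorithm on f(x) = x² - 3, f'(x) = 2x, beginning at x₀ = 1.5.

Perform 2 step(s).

f(x) = x² - 3
f'(x) = 2x
x₀ = 1.5

Newton-Raphson formula: x_{n+1} = x_n - f(x_n)/f'(x_n)

Iteration 1:
  f(1.500000) = -0.750000
  f'(1.500000) = 3.000000
  x_1 = 1.500000 - (-0.750000)/3.000000 = 1.750000
Iteration 2:
  f(1.750000) = 0.062500
  f'(1.750000) = 3.500000
  x_2 = 1.750000 - 0.062500/3.500000 = 1.732143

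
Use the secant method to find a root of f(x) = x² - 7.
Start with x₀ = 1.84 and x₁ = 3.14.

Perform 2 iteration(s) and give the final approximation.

f(x) = x² - 7
x₀ = 1.84, x₁ = 3.14

Secant formula: x_{n+1} = x_n - f(x_n)(x_n - x_{n-1})/(f(x_n) - f(x_{n-1}))

Iteration 1:
  f(1.840000) = -3.614400
  f(3.140000) = 2.859600
  x_2 = 3.140000 - 2.859600×(3.140000 - 1.840000)/(2.859600 - (-3.614400))
       = 2.565783
Iteration 2:
  f(3.140000) = 2.859600
  f(2.565783) = -0.416757
  x_3 = 2.565783 - (-0.416757)×(2.565783 - 3.140000)/(-0.416757 - 2.859600)
       = 2.638824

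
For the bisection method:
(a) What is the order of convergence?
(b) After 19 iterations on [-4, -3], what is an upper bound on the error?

(a) Bisection has linear (order 1) convergence; the error is halved each step.

(b) Error bound = (b-a)/2^n = (-3 - (-4))/2^{19}
    = 1/2^{19}

(a) 1 (linear); (b) error ≤ 1.91e-06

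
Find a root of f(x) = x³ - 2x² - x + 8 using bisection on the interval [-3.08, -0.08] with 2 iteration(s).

f(x) = x³ - 2x² - x + 8
Initial interval: [-3.08, -0.08]

Iteration 1:
  c_1 = (-3.080000 + (-0.080000))/2 = -1.580000
  f(c_1) = f(-1.580000) = 0.642888
  f(a) × f(c) < 0, new interval: [-3.080000, -1.580000]
Iteration 2:
  c_2 = (-3.080000 + (-1.580000))/2 = -2.330000
  f(c_2) = f(-2.330000) = -13.177137
  f(a) × f(c) ≥ 0, new interval: [-2.330000, -1.580000]

After 2 iteration(s), the approximation is c_2 = -2.330000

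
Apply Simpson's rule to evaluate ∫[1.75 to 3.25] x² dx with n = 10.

f(x) = x²
a = 1.75, b = 3.25, n = 10
h = (b - a)/n = 0.150000

Simpson's rule: (h/3)[f(x₀) + 4f(x₁) + 2f(x₂) + ... + f(xₙ)]

x_0 = 1.7500, f(x_0) = 3.062500, coefficient = 1
x_1 = 1.9000, f(x_1) = 3.610000, coefficient = 4
x_2 = 2.0500, f(x_2) = 4.202500, coefficient = 2
x_3 = 2.2000, f(x_3) = 4.840000, coefficient = 4
x_4 = 2.3500, f(x_4) = 5.522500, coefficient = 2
x_5 = 2.5000, f(x_5) = 6.250000, coefficient = 4
x_6 = 2.6500, f(x_6) = 7.022500, coefficient = 2
x_7 = 2.8000, f(x_7) = 7.840000, coefficient = 4
x_8 = 2.9500, f(x_8) = 8.702500, coefficient = 2
x_9 = 3.1000, f(x_9) = 9.610000, coefficient = 4
x_10 = 3.2500, f(x_10) = 10.562500, coefficient = 1

I ≈ (0.150000/3) × 193.125000 = 9.656250
Exact value: 9.656250
Error: 0.000000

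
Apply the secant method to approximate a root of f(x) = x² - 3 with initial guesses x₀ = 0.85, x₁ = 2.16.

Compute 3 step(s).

f(x) = x² - 3
x₀ = 0.85, x₁ = 2.16

Secant formula: x_{n+1} = x_n - f(x_n)(x_n - x_{n-1})/(f(x_n) - f(x_{n-1}))

Iteration 1:
  f(0.850000) = -2.277500
  f(2.160000) = 1.665600
  x_2 = 2.160000 - 1.665600×(2.160000 - 0.850000)/(1.665600 - (-2.277500))
       = 1.606645
Iteration 2:
  f(2.160000) = 1.665600
  f(1.606645) = -0.418693
  x_3 = 1.606645 - (-0.418693)×(1.606645 - 2.160000)/(-0.418693 - 1.665600)
       = 1.717803
Iteration 3:
  f(1.606645) = -0.418693
  f(1.717803) = -0.049154
  x_4 = 1.717803 - (-0.049154)×(1.717803 - 1.606645)/(-0.049154 - (-0.418693))
       = 1.732588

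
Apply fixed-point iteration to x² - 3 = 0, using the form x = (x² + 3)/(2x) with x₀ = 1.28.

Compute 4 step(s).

Equation: x² - 3 = 0
Fixed-point form: x = (x² + 3)/(2x)
x₀ = 1.28

x_1 = g(1.280000) = 1.811875
x_2 = g(1.811875) = 1.733809
x_3 = g(1.733809) = 1.732052
x_4 = g(1.732052) = 1.732051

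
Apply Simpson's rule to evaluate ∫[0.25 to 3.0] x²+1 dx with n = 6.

f(x) = x²+1
a = 0.25, b = 3.0, n = 6
h = (b - a)/n = 0.458333

Simpson's rule: (h/3)[f(x₀) + 4f(x₁) + 2f(x₂) + ... + f(xₙ)]

x_0 = 0.2500, f(x_0) = 1.062500, coefficient = 1
x_1 = 0.7083, f(x_1) = 1.501736, coefficient = 4
x_2 = 1.1667, f(x_2) = 2.361111, coefficient = 2
x_3 = 1.6250, f(x_3) = 3.640625, coefficient = 4
x_4 = 2.0833, f(x_4) = 5.340278, coefficient = 2
x_5 = 2.5417, f(x_5) = 7.460069, coefficient = 4
x_6 = 3.0000, f(x_6) = 10.000000, coefficient = 1

I ≈ (0.458333/3) × 76.875000 = 11.744792
Exact value: 11.744792
Error: 0.000000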